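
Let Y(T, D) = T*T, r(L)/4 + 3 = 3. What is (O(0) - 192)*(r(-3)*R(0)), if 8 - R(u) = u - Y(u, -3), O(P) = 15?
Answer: 0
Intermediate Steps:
r(L) = 0 (r(L) = -12 + 4*3 = -12 + 12 = 0)
Y(T, D) = T²
R(u) = 8 + u² - u (R(u) = 8 - (u - u²) = 8 + (u² - u) = 8 + u² - u)
(O(0) - 192)*(r(-3)*R(0)) = (15 - 192)*(0*(8 + 0² - 1*0)) = -0*(8 + 0 + 0) = -0*8 = -177*0 = 0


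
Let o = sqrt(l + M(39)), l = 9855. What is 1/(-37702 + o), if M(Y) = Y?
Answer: -18851/710715455 - sqrt(9894)/1421430910 ≈ -2.6594e-5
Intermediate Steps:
o = sqrt(9894) (o = sqrt(9855 + 39) = sqrt(9894) ≈ 99.469)
1/(-37702 + o) = 1/(-37702 + sqrt(9894))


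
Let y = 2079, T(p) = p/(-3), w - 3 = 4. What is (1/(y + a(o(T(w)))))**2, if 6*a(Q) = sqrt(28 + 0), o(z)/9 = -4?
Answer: 9/(6237 + sqrt(7))**2 ≈ 2.3117e-7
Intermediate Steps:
w = 7 (w = 3 + 4 = 7)
T(p) = -p/3 (T(p) = p*(-1/3) = -p/3)
o(z) = -36 (o(z) = 9*(-4) = -36)
a(Q) = sqrt(7)/3 (a(Q) = sqrt(28 + 0)/6 = sqrt(28)/6 = (2*sqrt(7))/6 = sqrt(7)/3)
(1/(y + a(o(T(w)))))**2 = (1/(2079 + sqrt(7)/3))**2 = (2079 + sqrt(7)/3)**(-2)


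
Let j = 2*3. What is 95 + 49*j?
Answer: 389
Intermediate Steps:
j = 6
95 + 49*j = 95 + 49*6 = 95 + 294 = 389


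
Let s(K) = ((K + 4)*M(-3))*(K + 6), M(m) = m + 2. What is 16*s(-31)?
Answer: -10800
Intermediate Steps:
M(m) = 2 + m
s(K) = (-4 - K)*(6 + K) (s(K) = ((K + 4)*(2 - 3))*(K + 6) = ((4 + K)*(-1))*(6 + K) = (-4 - K)*(6 + K))
16*s(-31) = 16*(-24 - 1*(-31)² - 10*(-31)) = 16*(-24 - 1*961 + 310) = 16*(-24 - 961 + 310) = 16*(-675) = -10800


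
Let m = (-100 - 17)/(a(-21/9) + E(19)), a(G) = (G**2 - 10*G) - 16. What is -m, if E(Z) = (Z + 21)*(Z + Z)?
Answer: 1053/13795 ≈ 0.076332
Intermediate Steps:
E(Z) = 2*Z*(21 + Z) (E(Z) = (21 + Z)*(2*Z) = 2*Z*(21 + Z))
a(G) = -16 + G**2 - 10*G
m = -1053/13795 (m = (-100 - 17)/((-16 + (-21/9)**2 - (-210)/9) + 2*19*(21 + 19)) = -117/((-16 + (-21*1/9)**2 - (-210)/9) + 2*19*40) = -117/((-16 + (-7/3)**2 - 10*(-7/3)) + 1520) = -117/((-16 + 49/9 + 70/3) + 1520) = -117/(115/9 + 1520) = -117/13795/9 = -117*9/13795 = -1053/13795 ≈ -0.076332)
-m = -1*(-1053/13795) = 1053/13795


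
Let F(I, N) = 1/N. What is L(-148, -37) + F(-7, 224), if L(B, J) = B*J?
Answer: 1226625/224 ≈ 5476.0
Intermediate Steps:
L(-148, -37) + F(-7, 224) = -148*(-37) + 1/224 = 5476 + 1/224 = 1226625/224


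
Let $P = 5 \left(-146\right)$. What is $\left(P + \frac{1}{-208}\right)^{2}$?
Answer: $\frac{23055689281}{43264} \approx 5.3291 \cdot 10^{5}$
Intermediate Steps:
$P = -730$
$\left(P + \frac{1}{-208}\right)^{2} = \left(-730 + \frac{1}{-208}\right)^{2} = \left(-730 - \frac{1}{208}\right)^{2} = \left(- \frac{151841}{208}\right)^{2} = \frac{23055689281}{43264}$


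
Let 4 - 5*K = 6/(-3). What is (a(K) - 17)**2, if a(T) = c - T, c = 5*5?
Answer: 1156/25 ≈ 46.240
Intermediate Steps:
K = 6/5 (K = 4/5 - 6/(5*(-3)) = 4/5 - 6*(-1)/(5*3) = 4/5 - 1/5*(-2) = 4/5 + 2/5 = 6/5 ≈ 1.2000)
c = 25
a(T) = 25 - T
(a(K) - 17)**2 = ((25 - 1*6/5) - 17)**2 = ((25 - 6/5) - 17)**2 = (119/5 - 17)**2 = (34/5)**2 = 1156/25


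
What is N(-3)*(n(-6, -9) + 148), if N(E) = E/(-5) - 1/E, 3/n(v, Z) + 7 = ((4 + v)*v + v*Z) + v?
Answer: 109858/795 ≈ 138.19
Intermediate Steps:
n(v, Z) = 3/(-7 + v + Z*v + v*(4 + v)) (n(v, Z) = 3/(-7 + (((4 + v)*v + v*Z) + v)) = 3/(-7 + ((v*(4 + v) + Z*v) + v)) = 3/(-7 + ((Z*v + v*(4 + v)) + v)) = 3/(-7 + (v + Z*v + v*(4 + v))) = 3/(-7 + v + Z*v + v*(4 + v)))
N(E) = -1/E - E/5 (N(E) = E*(-⅕) - 1/E = -E/5 - 1/E = -1/E - E/5)
N(-3)*(n(-6, -9) + 148) = (-1/(-3) - ⅕*(-3))*(3/(-7 + (-6)² + 5*(-6) - 9*(-6)) + 148) = (-1*(-⅓) + ⅗)*(3/(-7 + 36 - 30 + 54) + 148) = (⅓ + ⅗)*(3/53 + 148) = 14*(3*(1/53) + 148)/15 = 14*(3/53 + 148)/15 = (14/15)*(7847/53) = 109858/795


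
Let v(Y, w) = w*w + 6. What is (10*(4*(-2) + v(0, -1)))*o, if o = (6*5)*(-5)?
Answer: 1500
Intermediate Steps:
v(Y, w) = 6 + w² (v(Y, w) = w² + 6 = 6 + w²)
o = -150 (o = 30*(-5) = -150)
(10*(4*(-2) + v(0, -1)))*o = (10*(4*(-2) + (6 + (-1)²)))*(-150) = (10*(-8 + (6 + 1)))*(-150) = (10*(-8 + 7))*(-150) = (10*(-1))*(-150) = -10*(-150) = 1500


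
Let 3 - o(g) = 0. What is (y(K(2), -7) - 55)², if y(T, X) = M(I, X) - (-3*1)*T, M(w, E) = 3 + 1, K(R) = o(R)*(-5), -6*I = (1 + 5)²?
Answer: 9216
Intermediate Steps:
o(g) = 3 (o(g) = 3 - 1*0 = 3 + 0 = 3)
I = -6 (I = -(1 + 5)²/6 = -⅙*6² = -⅙*36 = -6)
K(R) = -15 (K(R) = 3*(-5) = -15)
M(w, E) = 4
y(T, X) = 4 + 3*T (y(T, X) = 4 - (-3*1)*T = 4 - (-3)*T = 4 + 3*T)
(y(K(2), -7) - 55)² = ((4 + 3*(-15)) - 55)² = ((4 - 45) - 55)² = (-41 - 55)² = (-96)² = 9216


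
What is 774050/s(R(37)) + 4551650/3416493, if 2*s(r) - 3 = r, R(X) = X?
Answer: 264462743965/6832986 ≈ 38704.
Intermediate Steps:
s(r) = 3/2 + r/2
774050/s(R(37)) + 4551650/3416493 = 774050/(3/2 + (½)*37) + 4551650/3416493 = 774050/(3/2 + 37/2) + 4551650*(1/3416493) = 774050/20 + 4551650/3416493 = 774050*(1/20) + 4551650/3416493 = 77405/2 + 4551650/3416493 = 264462743965/6832986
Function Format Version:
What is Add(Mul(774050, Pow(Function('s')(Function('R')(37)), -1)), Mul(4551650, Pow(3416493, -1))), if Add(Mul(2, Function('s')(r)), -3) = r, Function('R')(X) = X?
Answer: Rational(264462743965, 6832986) ≈ 38704.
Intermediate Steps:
Function('s')(r) = Add(Rational(3, 2), Mul(Rational(1, 2), r))
Add(Mul(774050, Pow(Function('s')(Function('R')(37)), -1)), Mul(4551650, Pow(3416493, -1))) = Add(Mul(774050, Pow(Add(Rational(3, 2), Mul(Rational(1, 2), 37)), -1)), Mul(4551650, Pow(3416493, -1))) = Add(Mul(774050, Pow(Add(Rational(3, 2), Rational(37, 2)), -1)), Mul(4551650, Rational(1, 3416493))) = Add(Mul(774050, Pow(20, -1)), Rational(4551650, 3416493)) = Add(Mul(774050, Rational(1, 20)), Rational(4551650, 3416493)) = Add(Rational(77405, 2), Rational(4551650, 3416493)) = Rational(264462743965, 6832986)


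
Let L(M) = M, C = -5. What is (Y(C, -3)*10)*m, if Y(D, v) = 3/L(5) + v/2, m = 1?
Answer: -9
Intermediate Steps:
Y(D, v) = 3/5 + v/2
(Y(C, -3)*10)*m = ((3/5 + (1/2)*(-3))*10)*1 = ((3/5 - 3/2)*10)*1 = -9/10*10*1 = -9*1 = -9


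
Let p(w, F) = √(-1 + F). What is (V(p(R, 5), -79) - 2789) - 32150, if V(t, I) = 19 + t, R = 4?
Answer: -34918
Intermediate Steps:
(V(p(R, 5), -79) - 2789) - 32150 = ((19 + √(-1 + 5)) - 2789) - 32150 = ((19 + √4) - 2789) - 32150 = ((19 + 2) - 2789) - 32150 = (21 - 2789) - 32150 = -2768 - 32150 = -34918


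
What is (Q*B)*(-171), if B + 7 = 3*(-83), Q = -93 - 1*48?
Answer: -6172416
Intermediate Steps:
Q = -141 (Q = -93 - 48 = -141)
B = -256 (B = -7 + 3*(-83) = -7 - 249 = -256)
(Q*B)*(-171) = -141*(-256)*(-171) = 36096*(-171) = -6172416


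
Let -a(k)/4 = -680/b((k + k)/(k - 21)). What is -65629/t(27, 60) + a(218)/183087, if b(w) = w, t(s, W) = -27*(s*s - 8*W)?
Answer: 48541653181/4969164267 ≈ 9.7686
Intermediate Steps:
t(s, W) = -27*s**2 + 216*W (t(s, W) = -27*(s**2 - 8*W) = -27*s**2 + 216*W)
a(k) = 1360*(-21 + k)/k (a(k) = -(-2720)/((k + k)/(k - 21)) = -(-2720)/((2*k)/(-21 + k)) = -(-2720)/(2*k/(-21 + k)) = -(-2720)*(-21 + k)/(2*k) = -(-1360)*(-21 + k)/k = 1360*(-21 + k)/k)
-65629/t(27, 60) + a(218)/183087 = -65629/(-27*27**2 + 216*60) + (1360 - 28560/218)/183087 = -65629/(-27*729 + 12960) + (1360 - 28560*1/218)*(1/183087) = -65629/(-19683 + 12960) + (1360 - 14280/109)*(1/183087) = -65629/(-6723) + (133960/109)*(1/183087) = -65629*(-1/6723) + 133960/19956483 = 65629/6723 + 133960/19956483 = 48541653181/4969164267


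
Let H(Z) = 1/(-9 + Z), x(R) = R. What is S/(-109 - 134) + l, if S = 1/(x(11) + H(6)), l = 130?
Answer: 336959/2592 ≈ 130.00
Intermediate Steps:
S = 3/32 (S = 1/(11 + 1/(-9 + 6)) = 1/(11 + 1/(-3)) = 1/(11 - 1/3) = 1/(32/3) = 3/32 ≈ 0.093750)
S/(-109 - 134) + l = (3/32)/(-109 - 134) + 130 = (3/32)/(-243) + 130 = -1/243*3/32 + 130 = -1/2592 + 130 = 336959/2592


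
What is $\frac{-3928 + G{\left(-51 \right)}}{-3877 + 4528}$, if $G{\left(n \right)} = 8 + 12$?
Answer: $- \frac{3908}{651} \approx -6.0031$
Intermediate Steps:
$G{\left(n \right)} = 20$
$\frac{-3928 + G{\left(-51 \right)}}{-3877 + 4528} = \frac{-3928 + 20}{-3877 + 4528} = - \frac{3908}{651}$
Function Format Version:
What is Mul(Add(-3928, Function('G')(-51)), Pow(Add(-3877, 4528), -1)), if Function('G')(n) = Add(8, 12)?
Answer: Rational(-3908, 651) ≈ -6.0031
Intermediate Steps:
Function('G')(n) = 20
Mul(Add(-3928, Function('G')(-51)), Pow(Add(-3877, 4528), -1)) = Mul(Add(-3928, 20), Pow(Add(-3877, 4528), -1)) = Mul(-3908, Pow(651, -1)) = Mul(-3908, Rational(1, 651)) = Rational(-3908, 651)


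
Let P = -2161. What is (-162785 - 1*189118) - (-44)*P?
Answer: -446987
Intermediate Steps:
(-162785 - 1*189118) - (-44)*P = (-162785 - 1*189118) - (-44)*(-2161) = (-162785 - 189118) - 1*95084 = -351903 - 95084 = -446987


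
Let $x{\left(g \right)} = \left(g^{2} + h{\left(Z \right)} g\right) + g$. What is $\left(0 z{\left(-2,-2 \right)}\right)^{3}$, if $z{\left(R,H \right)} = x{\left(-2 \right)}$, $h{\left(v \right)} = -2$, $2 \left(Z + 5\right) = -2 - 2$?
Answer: $0$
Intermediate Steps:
$Z = -7$ ($Z = -5 + \frac{-2 - 2}{2} = -5 + \frac{1}{2} \left(-4\right) = -5 - 2 = -7$)
$x{\left(g \right)} = g^{2} - g$ ($x{\left(g \right)} = \left(g^{2} - 2 g\right) + g = g^{2} - g$)
$z{\left(R,H \right)} = 6$ ($z{\left(R,H \right)} = - 2 \left(-1 - 2\right) = \left(-2\right) \left(-3\right) = 6$)
$\left(0 z{\left(-2,-2 \right)}\right)^{3} = \left(0 \cdot 6\right)^{3} = 0^{3} = 0$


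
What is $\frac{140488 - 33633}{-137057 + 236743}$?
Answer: $\frac{106855}{99686} \approx 1.0719$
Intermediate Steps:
$\frac{140488 - 33633}{-137057 + 236743} = \frac{140488 - 33633}{99686} = 106855 \cdot \frac{1}{99686} = \frac{106855}{99686}$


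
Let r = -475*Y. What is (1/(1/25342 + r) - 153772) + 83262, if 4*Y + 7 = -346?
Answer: -149806245902086/2124609927 ≈ -70510.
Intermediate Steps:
Y = -353/4 (Y = -7/4 + (¼)*(-346) = -7/4 - 173/2 = -353/4 ≈ -88.250)
r = 167675/4 (r = -475*(-353/4) = 167675/4 ≈ 41919.)
(1/(1/25342 + r) - 153772) + 83262 = (1/(1/25342 + 167675/4) - 153772) + 83262 = (1/(2124609927/50684) - 153772) + 83262 = (50684/2124609927 - 153772) + 83262 = -326705517643960/2124609927 + 83262 = -149806245902086/2124609927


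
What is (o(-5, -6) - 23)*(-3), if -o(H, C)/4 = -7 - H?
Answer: 45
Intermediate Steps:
o(H, C) = 28 + 4*H (o(H, C) = -4*(-7 - H) = 28 + 4*H)
(o(-5, -6) - 23)*(-3) = ((28 + 4*(-5)) - 23)*(-3) = ((28 - 20) - 23)*(-3) = (8 - 23)*(-3) = -15*(-3) = 45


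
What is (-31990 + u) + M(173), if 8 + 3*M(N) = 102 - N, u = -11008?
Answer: -129073/3 ≈ -43024.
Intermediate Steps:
M(N) = 94/3 - N/3 (M(N) = -8/3 + (102 - N)/3 = -8/3 + (34 - N/3) = 94/3 - N/3)
(-31990 + u) + M(173) = (-31990 - 11008) + (94/3 - ⅓*173) = -42998 + (94/3 - 173/3) = -42998 - 79/3 = -129073/3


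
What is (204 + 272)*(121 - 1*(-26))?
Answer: 69972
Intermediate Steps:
(204 + 272)*(121 - 1*(-26)) = 476*(121 + 26) = 476*147 = 69972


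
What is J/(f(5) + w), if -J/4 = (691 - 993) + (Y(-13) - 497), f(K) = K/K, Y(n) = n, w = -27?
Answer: -1624/13 ≈ -124.92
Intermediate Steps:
f(K) = 1
J = 3248 (J = -4*((691 - 993) + (-13 - 497)) = -4*(-302 - 510) = -4*(-812) = 3248)
J/(f(5) + w) = 3248/(1 - 27) = 3248/(-26) = -1/26*3248 = -1624/13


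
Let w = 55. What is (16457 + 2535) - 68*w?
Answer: 15252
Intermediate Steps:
(16457 + 2535) - 68*w = (16457 + 2535) - 68*55 = 18992 - 3740 = 15252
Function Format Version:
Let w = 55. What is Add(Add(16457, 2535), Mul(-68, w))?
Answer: 15252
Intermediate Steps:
Add(Add(16457, 2535), Mul(-68, w)) = Add(Add(16457, 2535), Mul(-68, 55)) = Add(18992, -3740) = 15252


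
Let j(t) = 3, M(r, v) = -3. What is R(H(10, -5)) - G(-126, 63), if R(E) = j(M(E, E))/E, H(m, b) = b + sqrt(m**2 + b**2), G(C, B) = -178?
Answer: 3563/20 + 3*sqrt(5)/20 ≈ 178.49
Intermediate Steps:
H(m, b) = b + sqrt(b**2 + m**2)
R(E) = 3/E
R(H(10, -5)) - G(-126, 63) = 3/(-5 + sqrt((-5)**2 + 10**2)) - 1*(-178) = 3/(-5 + sqrt(25 + 100)) + 178 = 3/(-5 + sqrt(125)) + 178 = 3/(-5 + 5*sqrt(5)) + 178 = 178 + 3/(-5 + 5*sqrt(5))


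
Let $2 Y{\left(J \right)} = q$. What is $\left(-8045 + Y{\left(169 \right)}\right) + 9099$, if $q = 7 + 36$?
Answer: $\frac{2151}{2} \approx 1075.5$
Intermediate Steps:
$q = 43$
$Y{\left(J \right)} = \frac{43}{2}$ ($Y{\left(J \right)} = \frac{1}{2} \cdot 43 = \frac{43}{2}$)
$\left(-8045 + Y{\left(169 \right)}\right) + 9099 = \left(-8045 + \frac{43}{2}\right) + 9099 = - \frac{16047}{2} + 9099 = \frac{2151}{2}$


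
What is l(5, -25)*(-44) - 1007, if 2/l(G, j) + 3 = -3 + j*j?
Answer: -623421/619 ≈ -1007.1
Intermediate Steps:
l(G, j) = 2/(-6 + j²) (l(G, j) = 2/(-3 + (-3 + j*j)) = 2/(-3 + (-3 + j²)) = 2/(-6 + j²))
l(5, -25)*(-44) - 1007 = (2/(-6 + (-25)²))*(-44) - 1007 = (2/(-6 + 625))*(-44) - 1007 = (2/619)*(-44) - 1007 = -88/619 - 1007 = -623421/619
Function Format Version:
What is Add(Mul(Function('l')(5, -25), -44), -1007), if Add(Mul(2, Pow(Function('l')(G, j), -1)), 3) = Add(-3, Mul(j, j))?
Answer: Rational(-623421, 619) ≈ -1007.1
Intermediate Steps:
Function('l')(G, j) = Mul(2, Pow(Add(-6, Pow(j, 2)), -1)) (Function('l')(G, j) = Mul(2, Pow(Add(-3, Add(-3, Mul(j, j))), -1)) = Mul(2, Pow(Add(-3, Add(-3, Pow(j, 2))), -1)) = Mul(2, Pow(Add(-6, Pow(j, 2)), -1)))
Add(Mul(Function('l')(5, -25), -44), -1007) = Add(Mul(Mul(2, Pow(Add(-6, Pow(-25, 2)), -1)), -44), -1007) = Add(Mul(Mul(2, Pow(Add(-6, 625), -1)), -44), -1007) = Add(Mul(Mul(2, Pow(619, -1)), -44), -1007) = Add(Mul(Mul(2, Rational(1, 619)), -44), -1007) = Add(Mul(Rational(2, 619), -44), -1007) = Add(Rational(-88, 619), -1007) = Rational(-623421, 619)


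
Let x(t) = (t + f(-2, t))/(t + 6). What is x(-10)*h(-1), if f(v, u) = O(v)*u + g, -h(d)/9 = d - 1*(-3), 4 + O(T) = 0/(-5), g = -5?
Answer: 225/2 ≈ 112.50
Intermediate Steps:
O(T) = -4 (O(T) = -4 + 0/(-5) = -4 + 0*(-⅕) = -4 + 0 = -4)
h(d) = -27 - 9*d (h(d) = -9*(d - 1*(-3)) = -9*(d + 3) = -9*(3 + d) = -27 - 9*d)
f(v, u) = -5 - 4*u (f(v, u) = -4*u - 5 = -5 - 4*u)
x(t) = (-5 - 3*t)/(6 + t) (x(t) = (t + (-5 - 4*t))/(t + 6) = (-5 - 3*t)/(6 + t))
x(-10)*h(-1) = ((-5 - 3*(-10))/(6 - 10))*(-27 - 9*(-1)) = ((-5 + 30)/(-4))*(-27 + 9) = -¼*25*(-18) = -25/4*(-18) = 225/2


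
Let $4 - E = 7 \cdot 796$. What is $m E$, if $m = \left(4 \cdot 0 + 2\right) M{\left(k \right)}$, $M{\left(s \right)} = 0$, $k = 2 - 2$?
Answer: $0$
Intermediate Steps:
$k = 0$
$m = 0$ ($m = \left(4 \cdot 0 + 2\right) 0 = \left(0 + 2\right) 0 = 2 \cdot 0 = 0$)
$E = -5568$ ($E = 4 - 7 \cdot 796 = 4 - 5572 = -5568$)
$m E = 0 \left(-5568\right) = 0$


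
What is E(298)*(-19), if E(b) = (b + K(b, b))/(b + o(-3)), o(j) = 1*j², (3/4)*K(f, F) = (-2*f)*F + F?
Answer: 13458574/921 ≈ 14613.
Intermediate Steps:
K(f, F) = 4*F/3 - 8*F*f/3 (K(f, F) = 4*((-2*f)*F + F)/3 = 4*(-2*F*f + F)/3 = 4*(F - 2*F*f)/3 = 4*F/3 - 8*F*f/3)
o(j) = j²
E(b) = (b + 4*b*(1 - 2*b)/3)/(9 + b) (E(b) = (b + 4*b*(1 - 2*b)/3)/(b + (-3)²) = (b + 4*b*(1 - 2*b)/3)/(b + 9) = (b + 4*b*(1 - 2*b)/3)/(9 + b))
E(298)*(-19) = ((⅓)*298*(7 - 8*298)/(9 + 298))*(-19) = ((⅓)*298*(7 - 2384)/307)*(-19) = ((⅓)*298*(1/307)*(-2377))*(-19) = -708346/921*(-19) = 13458574/921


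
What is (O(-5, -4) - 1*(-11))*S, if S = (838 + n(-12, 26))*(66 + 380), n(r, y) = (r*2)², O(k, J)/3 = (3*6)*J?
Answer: -129282020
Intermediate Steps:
O(k, J) = 54*J (O(k, J) = 3*((3*6)*J) = 3*(18*J) = 54*J)
n(r, y) = 4*r² (n(r, y) = (2*r)² = 4*r²)
S = 630644 (S = (838 + 4*(-12)²)*(66 + 380) = (838 + 4*144)*446 = (838 + 576)*446 = 1414*446 = 630644)
(O(-5, -4) - 1*(-11))*S = (54*(-4) - 1*(-11))*630644 = (-216 + 11)*630644 = -205*630644 = -129282020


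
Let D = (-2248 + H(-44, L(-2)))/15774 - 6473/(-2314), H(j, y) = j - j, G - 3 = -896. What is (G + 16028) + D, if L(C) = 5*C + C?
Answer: 276270041545/18250518 ≈ 15138.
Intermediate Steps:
G = -893 (G = 3 - 896 = -893)
L(C) = 6*C
H(j, y) = 0
D = 48451615/18250518 (D = (-2248 + 0)/15774 - 6473/(-2314) = -2248*1/15774 - 6473*(-1/2314) = -1124/7887 + 6473/2314 = 48451615/18250518 ≈ 2.6548)
(G + 16028) + D = (-893 + 16028) + 48451615/18250518 = 15135 + 48451615/18250518 = 276270041545/18250518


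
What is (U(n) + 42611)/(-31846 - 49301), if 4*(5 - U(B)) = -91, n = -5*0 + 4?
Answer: -15505/29508 ≈ -0.52545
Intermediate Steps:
n = 4 (n = 0 + 4 = 4)
U(B) = 111/4 (U(B) = 5 - 1/4*(-91) = 5 + 91/4 = 111/4)
(U(n) + 42611)/(-31846 - 49301) = (111/4 + 42611)/(-31846 - 49301) = (170555/4)/(-81147) = (170555/4)*(-1/81147) = -15505/29508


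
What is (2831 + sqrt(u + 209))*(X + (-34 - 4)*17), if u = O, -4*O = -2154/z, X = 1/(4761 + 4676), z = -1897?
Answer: -17258628131/9437 - 6096301*sqrt(3004350986)/35803978 ≈ -1.8382e+6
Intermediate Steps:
X = 1/9437 ≈ 0.00010597
O = -1077/3794 (O = -(-1077)/(2*(-1897)) = -(-1077)*(-1)/(2*1897) = -1/4*2154/1897 = -1077/3794 ≈ -0.28387)
u = -1077/3794 ≈ -0.28387
(2831 + sqrt(u + 209))*(X + (-34 - 4)*17) = (2831 + sqrt(-1077/3794 + 209))*(1/9437 + (-34 - 4)*17) = (2831 + sqrt(791869/3794))*(1/9437 - 38*17) = (2831 + sqrt(3004350986)/3794)*(1/9437 - 646) = (2831 + sqrt(3004350986)/3794)*(-6096301/9437) = -17258628131/9437 - 6096301*sqrt(3004350986)/35803978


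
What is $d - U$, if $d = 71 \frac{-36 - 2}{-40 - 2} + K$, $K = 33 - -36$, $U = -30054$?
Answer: $\frac{633932}{21} \approx 30187.0$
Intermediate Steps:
$K = 69$ ($K = 33 + 36 = 69$)
$d = \frac{2798}{21}$ ($d = 71 \frac{-36 - 2}{-40 - 2} + 69 = 71 \left(- \frac{38}{-42}\right) + 69 = 71 \left(\left(-38\right) \left(- \frac{1}{42}\right)\right) + 69 = 71 \cdot \frac{19}{21} + 69 = \frac{1349}{21} + 69 = \frac{2798}{21} \approx 133.24$)
$d - U = \frac{2798}{21} - -30054 = \frac{2798}{21} + 30054 = \frac{633932}{21}$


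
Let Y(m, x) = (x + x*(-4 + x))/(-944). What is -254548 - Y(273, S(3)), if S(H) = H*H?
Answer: -120146629/472 ≈ -2.5455e+5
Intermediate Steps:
S(H) = H**2
Y(m, x) = -x/944 - x*(-4 + x)/944 (Y(m, x) = (x + x*(-4 + x))*(-1/944) = -x/944 - x*(-4 + x)/944)
-254548 - Y(273, S(3)) = -254548 - 3**2*(3 - 1*3**2)/944 = -254548 - 9*(3 - 1*9)/944 = -254548 - 9*(3 - 9)/944 = -254548 - 9*(-6)/944 = -254548 - 1*(-27/472) = -254548 + 27/472 = -120146629/472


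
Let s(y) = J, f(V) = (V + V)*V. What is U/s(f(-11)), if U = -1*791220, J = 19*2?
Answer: -395610/19 ≈ -20822.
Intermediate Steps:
J = 38
U = -791220
f(V) = 2*V² (f(V) = (2*V)*V = 2*V²)
s(y) = 38
U/s(f(-11)) = -791220/38 = -791220*1/38 = -395610/19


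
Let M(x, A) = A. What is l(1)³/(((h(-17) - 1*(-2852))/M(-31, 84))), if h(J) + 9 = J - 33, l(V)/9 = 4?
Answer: 186624/133 ≈ 1403.2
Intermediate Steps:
l(V) = 36 (l(V) = 9*4 = 36)
h(J) = -42 + J (h(J) = -9 + (J - 33) = -9 + (-33 + J) = -42 + J)
l(1)³/(((h(-17) - 1*(-2852))/M(-31, 84))) = 36³/((((-42 - 17) - 1*(-2852))/84)) = 46656/(((-59 + 2852)*(1/84))) = 46656/((2793*(1/84))) = 46656/(133/4) = 46656*(4/133) = 186624/133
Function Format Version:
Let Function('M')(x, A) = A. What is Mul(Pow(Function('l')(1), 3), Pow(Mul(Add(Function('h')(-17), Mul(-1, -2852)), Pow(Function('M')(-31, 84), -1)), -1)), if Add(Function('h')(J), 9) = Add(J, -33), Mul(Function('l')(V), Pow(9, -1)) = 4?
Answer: Rational(186624, 133) ≈ 1403.2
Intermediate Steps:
Function('l')(V) = 36 (Function('l')(V) = Mul(9, 4) = 36)
Function('h')(J) = Add(-42, J) (Function('h')(J) = Add(-9, Add(J, -33)) = Add(-9, Add(-33, J)) = Add(-42, J))
Mul(Pow(Function('l')(1), 3), Pow(Mul(Add(Function('h')(-17), Mul(-1, -2852)), Pow(Function('M')(-31, 84), -1)), -1)) = Mul(Pow(36, 3), Pow(Mul(Add(Add(-42, -17), Mul(-1, -2852)), Pow(84, -1)), -1)) = Mul(46656, Pow(Mul(Add(-59, 2852), Rational(1, 84)), -1)) = Mul(46656, Pow(Mul(2793, Rational(1, 84)), -1)) = Mul(46656, Pow(Rational(133, 4), -1)) = Mul(46656, Rational(4, 133)) = Rational(186624, 133)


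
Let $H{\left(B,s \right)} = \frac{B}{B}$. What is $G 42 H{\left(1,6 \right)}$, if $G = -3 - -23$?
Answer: $840$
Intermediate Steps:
$H{\left(B,s \right)} = 1$
$G = 20$ ($G = -3 + 23 = 20$)
$G 42 H{\left(1,6 \right)} = 20 \cdot 42 \cdot 1 = 840 \cdot 1 = 840$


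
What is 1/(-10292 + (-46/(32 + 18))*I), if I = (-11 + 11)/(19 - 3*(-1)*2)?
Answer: -1/10292 ≈ -9.7163e-5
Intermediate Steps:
I = 0 (I = 0/(19 + 3*2) = 0/(19 + 6) = 0/25 = 0*(1/25) = 0)
1/(-10292 + (-46/(32 + 18))*I) = 1/(-10292 - 46/(32 + 18)*0) = 1/(-10292 - 46/50*0) = 1/(-10292 - 46*1/50*0) = 1/(-10292 - 23/25*0) = 1/(-10292 + 0) = 1/(-10292) = -1/10292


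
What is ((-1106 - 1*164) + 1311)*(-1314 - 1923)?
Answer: -132717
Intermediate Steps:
((-1106 - 1*164) + 1311)*(-1314 - 1923) = ((-1106 - 164) + 1311)*(-3237) = (-1270 + 1311)*(-3237) = 41*(-3237) = -132717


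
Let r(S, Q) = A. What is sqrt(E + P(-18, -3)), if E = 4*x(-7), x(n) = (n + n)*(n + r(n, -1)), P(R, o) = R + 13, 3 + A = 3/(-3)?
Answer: sqrt(611) ≈ 24.718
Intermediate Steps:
A = -4 (A = -3 + 3/(-3) = -3 + 3*(-1/3) = -3 - 1 = -4)
P(R, o) = 13 + R
r(S, Q) = -4
x(n) = 2*n*(-4 + n) (x(n) = (n + n)*(n - 4) = (2*n)*(-4 + n) = 2*n*(-4 + n))
E = 616 (E = 4*(2*(-7)*(-4 - 7)) = 4*(2*(-7)*(-11)) = 4*154 = 616)
sqrt(E + P(-18, -3)) = sqrt(616 + (13 - 18)) = sqrt(616 - 5) = sqrt(611)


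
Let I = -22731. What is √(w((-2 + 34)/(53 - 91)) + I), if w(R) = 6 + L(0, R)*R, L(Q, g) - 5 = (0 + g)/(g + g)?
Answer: I*√8205397/19 ≈ 150.76*I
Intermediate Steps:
L(Q, g) = 11/2 (L(Q, g) = 5 + (0 + g)/(g + g) = 5 + g/((2*g)) = 5 + g*(1/(2*g)) = 5 + ½ = 11/2)
w(R) = 6 + 11*R/2
√(w((-2 + 34)/(53 - 91)) + I) = √((6 + 11*((-2 + 34)/(53 - 91))/2) - 22731) = √((6 + 11*(32/(-38))/2) - 22731) = √((6 + 11*(32*(-1/38))/2) - 22731) = √((6 + (11/2)*(-16/19)) - 22731) = √((6 - 88/19) - 22731) = √(26/19 - 22731) = √(-431863/19) = I*√8205397/19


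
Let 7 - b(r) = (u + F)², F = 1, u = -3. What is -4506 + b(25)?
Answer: -4503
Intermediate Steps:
b(r) = 3 (b(r) = 7 - (-3 + 1)² = 7 - 1*(-2)² = 7 - 1*4 = 7 - 4 = 3)
-4506 + b(25) = -4506 + 3 = -4503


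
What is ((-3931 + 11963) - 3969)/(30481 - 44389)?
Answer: -4063/13908 ≈ -0.29213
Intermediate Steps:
((-3931 + 11963) - 3969)/(30481 - 44389) = (8032 - 3969)/(-13908) = 4063*(-1/13908) = -4063/13908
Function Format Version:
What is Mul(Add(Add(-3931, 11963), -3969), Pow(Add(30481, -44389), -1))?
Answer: Rational(-4063, 13908) ≈ -0.29213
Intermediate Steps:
Mul(Add(Add(-3931, 11963), -3969), Pow(Add(30481, -44389), -1)) = Mul(Add(8032, -3969), Pow(-13908, -1)) = Mul(4063, Rational(-1, 13908)) = Rational(-4063, 13908)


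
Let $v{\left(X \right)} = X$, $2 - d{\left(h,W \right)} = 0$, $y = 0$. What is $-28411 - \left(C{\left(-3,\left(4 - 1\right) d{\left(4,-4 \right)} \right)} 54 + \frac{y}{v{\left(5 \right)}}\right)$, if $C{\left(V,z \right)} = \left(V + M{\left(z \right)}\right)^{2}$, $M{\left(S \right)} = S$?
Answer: $-28897$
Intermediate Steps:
$d{\left(h,W \right)} = 2$ ($d{\left(h,W \right)} = 2 - 0 = 2 + 0 = 2$)
$C{\left(V,z \right)} = \left(V + z\right)^{2}$
$-28411 - \left(C{\left(-3,\left(4 - 1\right) d{\left(4,-4 \right)} \right)} 54 + \frac{y}{v{\left(5 \right)}}\right) = -28411 - \left(\left(-3 + \left(4 - 1\right) 2\right)^{2} \cdot 54 + \frac{0}{5}\right) = -28411 - \left(\left(-3 + 3 \cdot 2\right)^{2} \cdot 54 + 0 \cdot \frac{1}{5}\right) = -28411 - \left(\left(-3 + 6\right)^{2} \cdot 54 + 0\right) = -28411 - \left(3^{2} \cdot 54 + 0\right) = -28411 - \left(9 \cdot 54 + 0\right) = -28411 - \left(486 + 0\right) = -28411 - 486 = -28897$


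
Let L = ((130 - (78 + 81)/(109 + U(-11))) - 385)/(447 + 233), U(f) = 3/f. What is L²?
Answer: 94082679441/661424358400 ≈ 0.14224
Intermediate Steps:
L = -306729/813280 (L = ((130 - (78 + 81)/(109 + 3/(-11))) - 385)/(447 + 233) = ((130 - 159/(109 + 3*(-1/11))) - 385)/680 = ((130 - 159/(109 - 3/11)) - 385)*(1/680) = ((130 - 159/1196/11) - 385)*(1/680) = ((130 - 159*11/1196) - 385)*(1/680) = ((130 - 1*1749/1196) - 385)*(1/680) = ((130 - 1749/1196) - 385)*(1/680) = (153731/1196 - 385)*(1/680) = -306729/1196*1/680 = -306729/813280 ≈ -0.37715)
L² = (-306729/813280)² = 94082679441/661424358400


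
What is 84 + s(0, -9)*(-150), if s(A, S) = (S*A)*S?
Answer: 84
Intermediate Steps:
s(A, S) = A*S² (s(A, S) = (A*S)*S = A*S²)
84 + s(0, -9)*(-150) = 84 + (0*(-9)²)*(-150) = 84 + (0*81)*(-150) = 84 + 0*(-150) = 84 + 0 = 84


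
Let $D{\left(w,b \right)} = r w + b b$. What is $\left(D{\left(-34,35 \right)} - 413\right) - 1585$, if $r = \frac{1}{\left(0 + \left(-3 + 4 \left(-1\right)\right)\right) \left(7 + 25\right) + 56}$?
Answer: $- \frac{64915}{84} \approx -772.8$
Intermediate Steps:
$r = - \frac{1}{168}$ ($r = \frac{1}{\left(0 - 7\right) 32 + 56} = \frac{1}{\left(-7\right) 32 + 56} = \frac{1}{-224 + 56} = \frac{1}{-168} = - \frac{1}{168} \approx -0.0059524$)
$D{\left(w,b \right)} = b^{2} - \frac{w}{168}$ ($D{\left(w,b \right)} = - \frac{w}{168} + b b = - \frac{w}{168} + b^{2} = b^{2} - \frac{w}{168}$)
$\left(D{\left(-34,35 \right)} - 413\right) - 1585 = \left(\left(35^{2} - - \frac{17}{84}\right) - 413\right) - 1585 = \left(\left(1225 + \frac{17}{84}\right) - 413\right) - 1585 = \left(\frac{102917}{84} - 413\right) - 1585 = \frac{68225}{84} - 1585 = - \frac{64915}{84}$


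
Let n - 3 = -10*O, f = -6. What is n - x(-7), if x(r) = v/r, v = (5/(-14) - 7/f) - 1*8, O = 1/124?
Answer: 17245/9114 ≈ 1.8921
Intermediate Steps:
O = 1/124 ≈ 0.0080645
v = -151/21 (v = (5/(-14) - 7/(-6)) - 1*8 = (5*(-1/14) - 7*(-⅙)) - 8 = (-5/14 + 7/6) - 8 = 17/21 - 8 = -151/21 ≈ -7.1905)
n = 181/62 (n = 3 - 10*1/124 = 3 - 5/62 = 181/62 ≈ 2.9194)
x(r) = -151/(21*r)
n - x(-7) = 181/62 - (-151)/(21*(-7)) = 181/62 - (-151)*(-1)/(21*7) = 181/62 - 1*151/147 = 181/62 - 151/147 = 17245/9114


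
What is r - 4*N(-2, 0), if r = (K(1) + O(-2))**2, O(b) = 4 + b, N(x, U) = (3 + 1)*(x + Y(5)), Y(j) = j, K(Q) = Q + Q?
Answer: -32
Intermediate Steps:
K(Q) = 2*Q
N(x, U) = 20 + 4*x (N(x, U) = (3 + 1)*(x + 5) = 4*(5 + x) = 20 + 4*x)
r = 16 (r = (2*1 + (4 - 2))**2 = (2 + 2)**2 = 4**2 = 16)
r - 4*N(-2, 0) = 16 - 4*(20 + 4*(-2)) = 16 - 4*(20 - 8) = 16 - 4*12 = 16 - 48 = -32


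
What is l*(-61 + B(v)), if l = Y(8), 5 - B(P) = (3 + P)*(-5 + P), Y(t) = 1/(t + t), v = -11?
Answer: -23/2 ≈ -11.500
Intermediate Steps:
Y(t) = 1/(2*t)
B(P) = 5 - (-5 + P)*(3 + P) (B(P) = 5 - (3 + P)*(-5 + P) = 5 - (-5 + P)*(3 + P))
l = 1/16 (l = (½)/8 = (½)*(⅛) = 1/16 ≈ 0.062500)
l*(-61 + B(v)) = (-61 + (20 - 1*(-11)² + 2*(-11)))/16 = (-61 + (20 - 1*121 - 22))/16 = (-61 + (20 - 121 - 22))/16 = (-61 - 123)/16 = (1/16)*(-184) = -23/2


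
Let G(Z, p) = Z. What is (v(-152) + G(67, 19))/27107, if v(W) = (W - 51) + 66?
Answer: -70/27107 ≈ -0.0025824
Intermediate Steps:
v(W) = 15 + W (v(W) = (-51 + W) + 66 = 15 + W)
(v(-152) + G(67, 19))/27107 = ((15 - 152) + 67)/27107 = (-137 + 67)*(1/27107) = -70*1/27107 = -70/27107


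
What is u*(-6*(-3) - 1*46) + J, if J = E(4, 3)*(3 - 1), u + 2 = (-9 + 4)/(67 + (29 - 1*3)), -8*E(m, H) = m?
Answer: 5255/93 ≈ 56.505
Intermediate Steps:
E(m, H) = -m/8
u = -191/93 (u = -2 + (-9 + 4)/(67 + (29 - 1*3)) = -2 - 5/(67 + (29 - 3)) = -2 - 5/(67 + 26) = -2 - 5/93 = -191/93 ≈ -2.0538)
J = -1 (J = (-⅛*4)*(3 - 1) = -½*2 = -1)
u*(-6*(-3) - 1*46) + J = -191*(-6*(-3) - 1*46)/93 - 1 = -191*(18 - 46)/93 - 1 = -191/93*(-28) - 1 = 5348/93 - 1 = 5255/93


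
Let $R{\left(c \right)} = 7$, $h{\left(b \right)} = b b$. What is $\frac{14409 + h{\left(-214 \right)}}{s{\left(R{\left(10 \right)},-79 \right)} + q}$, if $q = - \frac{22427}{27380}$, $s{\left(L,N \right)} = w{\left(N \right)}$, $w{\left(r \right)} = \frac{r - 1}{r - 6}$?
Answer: $\frac{28023019300}{56821} \approx 4.9318 \cdot 10^{5}$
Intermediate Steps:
$h{\left(b \right)} = b^{2}$
$w{\left(r \right)} = \frac{-1 + r}{-6 + r}$
$s{\left(L,N \right)} = \frac{-1 + N}{-6 + N}$
$q = - \frac{22427}{27380}$ ($q = \left(-22427\right) \frac{1}{27380} = - \frac{22427}{27380} \approx -0.8191$)
$\frac{14409 + h{\left(-214 \right)}}{s{\left(R{\left(10 \right)},-79 \right)} + q} = \frac{14409 + \left(-214\right)^{2}}{\frac{-1 - 79}{-6 - 79} - \frac{22427}{27380}} = \frac{14409 + 45796}{\frac{1}{-85} \left(-80\right) - \frac{22427}{27380}} = \frac{60205}{\left(- \frac{1}{85}\right) \left(-80\right) - \frac{22427}{27380}} = \frac{60205}{\frac{16}{17} - \frac{22427}{27380}} = \frac{60205}{\frac{56821}{465460}} = 60205 \cdot \frac{465460}{56821} = \frac{28023019300}{56821}$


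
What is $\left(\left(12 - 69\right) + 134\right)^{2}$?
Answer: $5929$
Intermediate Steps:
$\left(\left(12 - 69\right) + 134\right)^{2} = \left(-57 + 134\right)^{2} = 77^{2} = 5929$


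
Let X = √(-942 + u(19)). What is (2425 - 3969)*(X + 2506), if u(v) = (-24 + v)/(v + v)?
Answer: -3869264 - 772*I*√1360438/19 ≈ -3.8693e+6 - 47392.0*I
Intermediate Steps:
u(v) = (-24 + v)/(2*v) (u(v) = (-24 + v)/((2*v)) = (-24 + v)*(1/(2*v)) = (-24 + v)/(2*v))
X = I*√1360438/38 (X = √(-942 + (½)*(-24 + 19)/19) = √(-942 + (½)*(1/19)*(-5)) = √(-942 - 5/38) = √(-35801/38) = I*√1360438/38 ≈ 30.694*I)
(2425 - 3969)*(X + 2506) = (2425 - 3969)*(I*√1360438/38 + 2506) = -1544*(2506 + I*√1360438/38) = -3869264 - 772*I*√1360438/19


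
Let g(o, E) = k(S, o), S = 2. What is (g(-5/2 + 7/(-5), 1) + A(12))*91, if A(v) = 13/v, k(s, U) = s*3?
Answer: 7735/12 ≈ 644.58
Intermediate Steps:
k(s, U) = 3*s
g(o, E) = 6 (g(o, E) = 3*2 = 6)
(g(-5/2 + 7/(-5), 1) + A(12))*91 = (6 + 13/12)*91 = (85/12)*91 = 7735/12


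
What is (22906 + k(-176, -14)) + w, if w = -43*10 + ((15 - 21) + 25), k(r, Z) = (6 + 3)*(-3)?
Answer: 22468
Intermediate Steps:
k(r, Z) = -27 (k(r, Z) = 9*(-3) = -27)
w = -411 (w = -430 + (-6 + 25) = -430 + 19 = -411)
(22906 + k(-176, -14)) + w = (22906 - 27) - 411 = 22879 - 411 = 22468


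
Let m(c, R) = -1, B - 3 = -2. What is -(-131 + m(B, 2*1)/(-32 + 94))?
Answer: 8123/62 ≈ 131.02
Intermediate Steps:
B = 1 (B = 3 - 2 = 1)
-(-131 + m(B, 2*1)/(-32 + 94)) = -(-131 - 1/(-32 + 94)) = -(-131 - 1/62) = -1*(-8123/62) = 8123/62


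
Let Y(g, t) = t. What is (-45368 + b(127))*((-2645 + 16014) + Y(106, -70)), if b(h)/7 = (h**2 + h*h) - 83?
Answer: 2391918243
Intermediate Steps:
b(h) = -581 + 14*h**2 (b(h) = 7*((h**2 + h*h) - 83) = 7*((h**2 + h**2) - 83) = 7*(2*h**2 - 83) = 7*(-83 + 2*h**2) = -581 + 14*h**2)
(-45368 + b(127))*((-2645 + 16014) + Y(106, -70)) = (-45368 + (-581 + 14*127**2))*((-2645 + 16014) - 70) = (-45368 + (-581 + 14*16129))*(13369 - 70) = (-45368 + (-581 + 225806))*13299 = (-45368 + 225225)*13299 = 179857*13299 = 2391918243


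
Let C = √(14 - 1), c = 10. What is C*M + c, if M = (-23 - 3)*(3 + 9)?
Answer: 10 - 312*√13 ≈ -1114.9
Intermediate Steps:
M = -312 (M = -26*12 = -312)
C = √13 ≈ 3.6056
C*M + c = √13*(-312) + 10 = -312*√13 + 10 = 10 - 312*√13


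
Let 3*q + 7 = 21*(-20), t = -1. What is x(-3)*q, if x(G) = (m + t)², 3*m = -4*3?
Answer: -10675/3 ≈ -3558.3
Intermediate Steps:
m = -4 (m = (-4*3)/3 = (⅓)*(-12) = -4)
q = -427/3 (q = -7/3 + (21*(-20))/3 = -7/3 + (⅓)*(-420) = -7/3 - 140 = -427/3 ≈ -142.33)
x(G) = 25 (x(G) = (-4 - 1)² = (-5)² = 25)
x(-3)*q = 25*(-427/3) = -10675/3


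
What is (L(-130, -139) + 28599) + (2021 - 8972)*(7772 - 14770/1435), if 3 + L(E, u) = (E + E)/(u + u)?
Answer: -307307351536/5699 ≈ -5.3923e+7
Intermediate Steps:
L(E, u) = -3 + E/u (L(E, u) = -3 + (E + E)/(u + u) = -3 + (2*E)/((2*u)) = -3 + (2*E)*(1/(2*u)) = -3 + E/u)
(L(-130, -139) + 28599) + (2021 - 8972)*(7772 - 14770/1435) = ((-3 - 130/(-139)) + 28599) + (2021 - 8972)*(7772 - 14770/1435) = ((-3 - 130*(-1/139)) + 28599) - 6951*(7772 - 14770*1/1435) = ((-3 + 130/139) + 28599) - 6951*(7772 - 422/41) = (-287/139 + 28599) - 6951*318230/41 = 3974974/139 - 2212016730/41 = -307307351536/5699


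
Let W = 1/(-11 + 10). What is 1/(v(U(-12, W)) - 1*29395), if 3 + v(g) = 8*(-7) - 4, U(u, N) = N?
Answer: -1/29458 ≈ -3.3947e-5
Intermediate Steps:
W = -1 (W = 1/(-1) = -1)
v(g) = -63 (v(g) = -3 + (8*(-7) - 4) = -3 + (-56 - 4) = -3 - 60 = -63)
1/(v(U(-12, W)) - 1*29395) = 1/(-63 - 1*29395) = 1/(-63 - 29395) = 1/(-29458) = -1/29458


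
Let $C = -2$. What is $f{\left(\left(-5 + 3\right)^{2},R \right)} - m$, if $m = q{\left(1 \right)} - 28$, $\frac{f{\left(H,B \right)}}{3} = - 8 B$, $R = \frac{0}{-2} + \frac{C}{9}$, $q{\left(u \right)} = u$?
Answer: $\frac{97}{3} \approx 32.333$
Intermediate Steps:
$R = - \frac{2}{9}$ ($R = \frac{0}{-2} - \frac{2}{9} = 0 \left(- \frac{1}{2}\right) - \frac{2}{9} = 0 - \frac{2}{9} = - \frac{2}{9} \approx -0.22222$)
$f{\left(H,B \right)} = - 24 B$ ($f{\left(H,B \right)} = 3 \left(- 8 B\right) = - 24 B$)
$m = -27$ ($m = 1 - 28 = -27$)
$f{\left(\left(-5 + 3\right)^{2},R \right)} - m = \left(-24\right) \left(- \frac{2}{9}\right) - -27 = \frac{16}{3} + 27 = \frac{97}{3}$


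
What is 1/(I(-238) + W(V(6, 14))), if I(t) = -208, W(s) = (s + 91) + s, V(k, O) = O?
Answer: -1/89 ≈ -0.011236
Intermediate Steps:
W(s) = 91 + 2*s (W(s) = (91 + s) + s = 91 + 2*s)
1/(I(-238) + W(V(6, 14))) = 1/(-208 + (91 + 2*14)) = 1/(-208 + (91 + 28)) = 1/(-208 + 119) = 1/(-89) = -1/89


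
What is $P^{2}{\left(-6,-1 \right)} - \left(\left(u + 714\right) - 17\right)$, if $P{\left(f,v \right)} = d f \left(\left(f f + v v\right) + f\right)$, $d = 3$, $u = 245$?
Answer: $310422$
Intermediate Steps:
$P{\left(f,v \right)} = 3 f \left(f + f^{2} + v^{2}\right)$ ($P{\left(f,v \right)} = 3 f \left(\left(f f + v v\right) + f\right) = 3 f \left(\left(f^{2} + v^{2}\right) + f\right) = 3 f \left(f + f^{2} + v^{2}\right)$)
$P^{2}{\left(-6,-1 \right)} - \left(\left(u + 714\right) - 17\right) = \left(3 \left(-6\right) \left(-6 + \left(-6\right)^{2} + \left(-1\right)^{2}\right)\right)^{2} - \left(\left(245 + 714\right) - 17\right) = \left(3 \left(-6\right) \left(-6 + 36 + 1\right)\right)^{2} - \left(959 - 17\right) = \left(3 \left(-6\right) 31\right)^{2} - 942 = \left(-558\right)^{2} - 942 = 311364 - 942 = 310422$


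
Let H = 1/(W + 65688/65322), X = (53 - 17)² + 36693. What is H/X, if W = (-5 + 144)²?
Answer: 3629/2663771901525 ≈ 1.3624e-9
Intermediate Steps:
W = 19321 (W = 139² = 19321)
X = 37989 (X = 36² + 36693 = 1296 + 36693 = 37989)
H = 10887/210358675 (H = 1/(19321 + 65688/65322) = 1/(19321 + 65688*(1/65322)) = 1/(19321 + 10948/10887) = 1/(210358675/10887) = 10887/210358675 ≈ 5.1754e-5)
H/X = (10887/210358675)/37989 = (10887/210358675)*(1/37989) = 3629/2663771901525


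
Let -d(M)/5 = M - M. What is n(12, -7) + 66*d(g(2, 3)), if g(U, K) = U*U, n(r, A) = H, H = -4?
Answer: -4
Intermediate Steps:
n(r, A) = -4
g(U, K) = U²
d(M) = 0 (d(M) = -5*(M - M) = -5*0 = 0)
n(12, -7) + 66*d(g(2, 3)) = -4 + 66*0 = -4 + 0 = -4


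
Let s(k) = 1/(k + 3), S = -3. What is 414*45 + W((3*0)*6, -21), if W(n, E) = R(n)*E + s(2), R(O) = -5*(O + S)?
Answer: 91576/5 ≈ 18315.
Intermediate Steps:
R(O) = 15 - 5*O (R(O) = -5*(O - 3) = -5*(-3 + O) = 15 - 5*O)
s(k) = 1/(3 + k)
W(n, E) = ⅕ + E*(15 - 5*n) (W(n, E) = (15 - 5*n)*E + 1/(3 + 2) = E*(15 - 5*n) + 1/5 = E*(15 - 5*n) + ⅕ = ⅕ + E*(15 - 5*n))
414*45 + W((3*0)*6, -21) = 414*45 + (⅕ - 5*(-21)*(-3 + (3*0)*6)) = 18630 + (⅕ - 5*(-21)*(-3 + 0*6)) = 18630 + (⅕ - 5*(-21)*(-3 + 0)) = 18630 + (⅕ - 5*(-21)*(-3)) = 18630 + (⅕ - 315) = 18630 - 1574/5 = 91576/5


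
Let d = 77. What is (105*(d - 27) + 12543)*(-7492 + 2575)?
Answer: -87488181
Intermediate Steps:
(105*(d - 27) + 12543)*(-7492 + 2575) = (105*(77 - 27) + 12543)*(-7492 + 2575) = (105*50 + 12543)*(-4917) = (5250 + 12543)*(-4917) = 17793*(-4917) = -87488181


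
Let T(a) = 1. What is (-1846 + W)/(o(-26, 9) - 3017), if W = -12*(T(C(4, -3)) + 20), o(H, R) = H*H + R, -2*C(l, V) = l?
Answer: 1049/1166 ≈ 0.89966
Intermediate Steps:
C(l, V) = -l/2
o(H, R) = R + H² (o(H, R) = H² + R = R + H²)
W = -252 (W = -12*(1 + 20) = -12*21 = -252)
(-1846 + W)/(o(-26, 9) - 3017) = (-1846 - 252)/((9 + (-26)²) - 3017) = -2098/((9 + 676) - 3017) = -2098/(685 - 3017) = -2098/(-2332) = -2098*(-1/2332) = 1049/1166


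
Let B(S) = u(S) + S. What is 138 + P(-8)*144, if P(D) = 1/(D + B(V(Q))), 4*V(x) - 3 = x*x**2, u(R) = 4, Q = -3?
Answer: 618/5 ≈ 123.60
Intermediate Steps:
V(x) = 3/4 + x**3/4 (V(x) = 3/4 + (x*x**2)/4 = 3/4 + x**3/4)
B(S) = 4 + S
P(D) = 1/(-2 + D) (P(D) = 1/(D + (4 + (3/4 + (1/4)*(-3)**3))) = 1/(D + (4 + (3/4 + (1/4)*(-27)))) = 1/(D + (4 + (3/4 - 27/4))) = 1/(D + (4 - 6)) = 1/(D - 2) = 1/(-2 + D))
138 + P(-8)*144 = 138 + 144/(-2 - 8) = 138 + 144/(-10) = 138 - 1/10*144 = 138 - 72/5 = 618/5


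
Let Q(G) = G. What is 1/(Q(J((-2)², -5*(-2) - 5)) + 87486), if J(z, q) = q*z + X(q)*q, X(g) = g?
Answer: 1/87531 ≈ 1.1425e-5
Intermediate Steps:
J(z, q) = q² + q*z (J(z, q) = q*z + q*q = q*z + q² = q² + q*z)
1/(Q(J((-2)², -5*(-2) - 5)) + 87486) = 1/((-5*(-2) - 5)*((-5*(-2) - 5) + (-2)²) + 87486) = 1/((10 - 5)*((10 - 5) + 4) + 87486) = 1/(5*(5 + 4) + 87486) = 1/(5*9 + 87486) = 1/(45 + 87486) = 1/87531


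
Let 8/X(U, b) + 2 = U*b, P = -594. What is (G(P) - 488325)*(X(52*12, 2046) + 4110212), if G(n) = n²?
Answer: -355490339589023424/638351 ≈ -5.5689e+11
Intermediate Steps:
X(U, b) = 8/(-2 + U*b)
(G(P) - 488325)*(X(52*12, 2046) + 4110212) = ((-594)² - 488325)*(8/(-2 + (52*12)*2046) + 4110212) = (352836 - 488325)*(8/(-2 + 624*2046) + 4110212) = -135489*(8/(-2 + 1276704) + 4110212) = -135489*(8/1276702 + 4110212) = -135489*(8*(1/1276702) + 4110212) = -135489*(4/638351 + 4110212) = -135489*2623757940416/638351 = -355490339589023424/638351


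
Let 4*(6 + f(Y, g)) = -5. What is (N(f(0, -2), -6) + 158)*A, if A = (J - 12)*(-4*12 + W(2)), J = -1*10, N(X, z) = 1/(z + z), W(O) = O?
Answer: 479435/3 ≈ 1.5981e+5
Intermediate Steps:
f(Y, g) = -29/4 (f(Y, g) = -6 + (1/4)*(-5) = -6 - 5/4 = -29/4)
N(X, z) = 1/(2*z)
J = -10
A = 1012 (A = (-10 - 12)*(-4*12 + 2) = -22*(-48 + 2) = -22*(-46) = 1012)
(N(f(0, -2), -6) + 158)*A = ((1/2)/(-6) + 158)*1012 = ((1/2)*(-1/6) + 158)*1012 = (-1/12 + 158)*1012 = (1895/12)*1012 = 479435/3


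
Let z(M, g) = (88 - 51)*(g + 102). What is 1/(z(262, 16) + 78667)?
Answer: 1/83033 ≈ 1.2043e-5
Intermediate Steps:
z(M, g) = 3774 + 37*g (z(M, g) = 37*(102 + g) = 3774 + 37*g)
1/(z(262, 16) + 78667) = 1/((3774 + 37*16) + 78667) = 1/((3774 + 592) + 78667) = 1/(4366 + 78667) = 1/83033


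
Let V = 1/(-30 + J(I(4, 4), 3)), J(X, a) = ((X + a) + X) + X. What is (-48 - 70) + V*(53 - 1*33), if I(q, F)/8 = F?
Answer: -8122/69 ≈ -117.71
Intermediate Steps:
I(q, F) = 8*F
J(X, a) = a + 3*X (J(X, a) = (a + 2*X) + X = a + 3*X)
V = 1/69 (V = 1/(-30 + (3 + 3*(8*4))) = 1/(-30 + (3 + 3*32)) = 1/(-30 + (3 + 96)) = 1/(-30 + 99) = 1/69 ≈ 0.014493)
(-48 - 70) + V*(53 - 1*33) = (-48 - 70) + (53 - 1*33)/69 = -118 + (53 - 33)/69 = -118 + (1/69)*20 = -118 + 20/69 = -8122/69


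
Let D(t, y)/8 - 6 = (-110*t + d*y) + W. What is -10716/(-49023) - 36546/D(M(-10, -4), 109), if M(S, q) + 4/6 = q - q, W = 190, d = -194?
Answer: 1790654719/4093747320 ≈ 0.43741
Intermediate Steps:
M(S, q) = -2/3 (M(S, q) = -2/3 + (q - q) = -2/3 + 0 = -2/3)
D(t, y) = 1568 - 1552*y - 880*t (D(t, y) = 48 + 8*((-110*t - 194*y) + 190) = 48 + 8*((-194*y - 110*t) + 190) = 48 + 8*(190 - 194*y - 110*t) = 48 + (1520 - 1552*y - 880*t) = 1568 - 1552*y - 880*t)
-10716/(-49023) - 36546/D(M(-10, -4), 109) = -10716/(-49023) - 36546/(1568 - 1552*109 - 880*(-2/3)) = -10716*(-1/49023) - 36546/(1568 - 169168 + 1760/3) = 3572/16341 - 36546/(-501040/3) = 3572/16341 - 36546*(-3/501040) = 3572/16341 + 54819/250520 = 1790654719/4093747320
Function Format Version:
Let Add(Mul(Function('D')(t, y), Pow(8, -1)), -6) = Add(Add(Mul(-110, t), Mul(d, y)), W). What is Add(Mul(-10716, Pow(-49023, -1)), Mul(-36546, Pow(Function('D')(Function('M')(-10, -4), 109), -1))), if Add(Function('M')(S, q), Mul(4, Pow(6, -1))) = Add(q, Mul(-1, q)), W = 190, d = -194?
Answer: Rational(1790654719, 4093747320) ≈ 0.43741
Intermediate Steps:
Function('M')(S, q) = Rational(-2, 3) (Function('M')(S, q) = Add(Rational(-2, 3), Add(q, Mul(-1, q))) = Add(Rational(-2, 3), 0) = Rational(-2, 3))
Function('D')(t, y) = Add(1568, Mul(-1552, y), Mul(-880, t)) (Function('D')(t, y) = Add(48, Mul(8, Add(Add(Mul(-110, t), Mul(-194, y)), 190))) = Add(48, Mul(8, Add(Add(Mul(-194, y), Mul(-110, t)), 190))) = Add(48, Mul(8, Add(190, Mul(-194, y), Mul(-110, t)))) = Add(48, Add(1520, Mul(-1552, y), Mul(-880, t))) = Add(1568, Mul(-1552, y), Mul(-880, t)))
Add(Mul(-10716, Pow(-49023, -1)), Mul(-36546, Pow(Function('D')(Function('M')(-10, -4), 109), -1))) = Add(Mul(-10716, Pow(-49023, -1)), Mul(-36546, Pow(Add(1568, Mul(-1552, 109), Mul(-880, Rational(-2, 3))), -1))) = Add(Mul(-10716, Rational(-1, 49023)), Mul(-36546, Pow(Add(1568, -169168, Rational(1760, 3)), -1))) = Add(Rational(3572, 16341), Mul(-36546, Pow(Rational(-501040, 3), -1))) = Add(Rational(3572, 16341), Mul(-36546, Rational(-3, 501040))) = Add(Rational(3572, 16341), Rational(54819, 250520)) = Rational(1790654719, 4093747320)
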